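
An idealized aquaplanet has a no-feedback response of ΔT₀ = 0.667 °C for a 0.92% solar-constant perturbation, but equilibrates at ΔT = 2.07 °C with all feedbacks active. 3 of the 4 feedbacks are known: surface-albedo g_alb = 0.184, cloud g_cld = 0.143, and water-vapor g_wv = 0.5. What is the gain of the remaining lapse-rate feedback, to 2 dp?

Amplification A = ΔT/ΔT₀ = 2.07/0.667 = 3.103.
Total gain g = 1 − 1/A = 1 − 1/3.103 = 0.6777.
Known gains sum to 0.184 + 0.143 + 0.5 = 0.827.
g_lr = 0.6777 − 0.827 = -0.15.

-0.15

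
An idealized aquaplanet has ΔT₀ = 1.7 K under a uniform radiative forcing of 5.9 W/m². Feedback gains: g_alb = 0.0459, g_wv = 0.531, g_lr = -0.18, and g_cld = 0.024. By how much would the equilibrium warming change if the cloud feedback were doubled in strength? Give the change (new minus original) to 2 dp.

Original: g = 0.4209, ΔT = 1.7/(1−0.4209) = 2.9356 K.
With doubled cloud: g' = 0.4449, ΔT' = 1.7/(1−0.4449) = 3.0625 K.
Change = 3.0625 − 2.9356 = 0.13 K.

0.13 K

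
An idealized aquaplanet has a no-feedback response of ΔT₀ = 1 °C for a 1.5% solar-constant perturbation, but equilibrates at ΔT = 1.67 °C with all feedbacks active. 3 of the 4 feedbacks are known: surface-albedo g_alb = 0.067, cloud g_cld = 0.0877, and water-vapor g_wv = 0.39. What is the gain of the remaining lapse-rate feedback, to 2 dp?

Amplification A = ΔT/ΔT₀ = 1.67/1 = 1.67.
Total gain g = 1 − 1/A = 1 − 1/1.67 = 0.4012.
Known gains sum to 0.067 + 0.0877 + 0.39 = 0.5447.
g_lr = 0.4012 − 0.5447 = -0.14.

-0.14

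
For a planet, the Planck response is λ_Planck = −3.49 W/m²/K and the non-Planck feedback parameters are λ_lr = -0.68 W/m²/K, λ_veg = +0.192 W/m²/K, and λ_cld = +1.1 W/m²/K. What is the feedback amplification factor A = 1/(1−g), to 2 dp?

Convert to gains: g_lr = -0.68/3.49 = -0.1948; g_veg = 0.192/3.49 = 0.05501; g_cld = 1.1/3.49 = 0.3152.
Total gain g = 0.17541.
A = 1/(1 − 0.17541) = 1.21.

1.21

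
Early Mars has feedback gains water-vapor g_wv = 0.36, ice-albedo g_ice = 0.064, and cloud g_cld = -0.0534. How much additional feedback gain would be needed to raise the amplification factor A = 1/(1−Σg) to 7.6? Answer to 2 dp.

0.50

Current total gain = 0.3706.
Target gain for A = 7.6: g* = 1 − 1/7.6 = 0.8684.
Additional gain needed = 0.8684 − 0.3706 = 0.50.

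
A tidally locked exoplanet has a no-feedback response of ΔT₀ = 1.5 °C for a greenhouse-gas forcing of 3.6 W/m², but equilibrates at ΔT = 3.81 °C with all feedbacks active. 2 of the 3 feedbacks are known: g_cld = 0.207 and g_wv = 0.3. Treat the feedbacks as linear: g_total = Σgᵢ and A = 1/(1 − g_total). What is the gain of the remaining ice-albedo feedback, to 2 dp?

0.10

Amplification A = ΔT/ΔT₀ = 3.81/1.5 = 2.54.
Total gain g = 1 − 1/A = 1 − 1/2.54 = 0.6063.
Known gains sum to 0.207 + 0.3 = 0.507.
g_ice = 0.6063 − 0.507 = 0.10.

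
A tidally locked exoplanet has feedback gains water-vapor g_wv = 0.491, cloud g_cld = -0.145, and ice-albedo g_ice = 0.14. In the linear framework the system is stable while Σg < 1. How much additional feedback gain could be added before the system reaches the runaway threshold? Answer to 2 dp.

0.51

Current total gain = 0.491 − 0.145 + 0.14 = 0.486.
Margin to runaway = 1 − 0.486 = 0.51.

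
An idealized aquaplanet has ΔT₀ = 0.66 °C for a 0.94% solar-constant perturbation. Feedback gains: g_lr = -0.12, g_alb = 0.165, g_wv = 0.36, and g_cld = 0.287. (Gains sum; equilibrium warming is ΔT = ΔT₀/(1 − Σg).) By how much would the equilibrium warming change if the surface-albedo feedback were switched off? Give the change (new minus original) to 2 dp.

Original: g = 0.692, ΔT = 0.66/(1−0.692) = 2.1429 °C.
Without surface-albedo: g' = 0.527, ΔT' = 0.66/(1−0.527) = 1.3953 °C.
Change = 1.3953 − 2.1429 = -0.75 °C.

-0.75 °C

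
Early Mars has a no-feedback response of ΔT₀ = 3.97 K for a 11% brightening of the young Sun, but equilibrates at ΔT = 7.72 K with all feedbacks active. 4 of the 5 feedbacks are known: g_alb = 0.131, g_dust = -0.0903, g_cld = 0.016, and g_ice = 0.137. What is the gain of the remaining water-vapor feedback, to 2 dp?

Amplification A = ΔT/ΔT₀ = 7.72/3.97 = 1.945.
Total gain g = 1 − 1/A = 1 − 1/1.945 = 0.4859.
Known gains sum to 0.131 − 0.0903 + 0.016 + 0.137 = 0.1937.
g_wv = 0.4859 − 0.1937 = 0.29.

0.29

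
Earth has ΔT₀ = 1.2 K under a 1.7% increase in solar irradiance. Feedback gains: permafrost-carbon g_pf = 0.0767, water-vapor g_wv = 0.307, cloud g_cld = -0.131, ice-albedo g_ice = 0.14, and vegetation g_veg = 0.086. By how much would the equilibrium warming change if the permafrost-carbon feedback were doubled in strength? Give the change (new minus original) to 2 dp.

0.40 K

Original: g = 0.4787, ΔT = 1.2/(1−0.4787) = 2.3019 K.
With doubled permafrost-carbon: g' = 0.5554, ΔT' = 1.2/(1−0.5554) = 2.6991 K.
Change = 2.6991 − 2.3019 = 0.40 K.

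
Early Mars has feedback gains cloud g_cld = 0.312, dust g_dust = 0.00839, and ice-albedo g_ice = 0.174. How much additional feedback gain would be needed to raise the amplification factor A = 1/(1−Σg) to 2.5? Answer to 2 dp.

Current total gain = 0.49439.
Target gain for A = 2.5: g* = 1 − 1/2.5 = 0.6.
Additional gain needed = 0.6 − 0.49439 = 0.11.

0.11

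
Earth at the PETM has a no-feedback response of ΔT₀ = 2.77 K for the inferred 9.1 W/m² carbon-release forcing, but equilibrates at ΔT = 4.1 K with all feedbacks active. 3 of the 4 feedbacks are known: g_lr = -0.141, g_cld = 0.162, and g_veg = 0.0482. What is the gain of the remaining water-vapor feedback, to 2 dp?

0.26

Amplification A = ΔT/ΔT₀ = 4.1/2.77 = 1.48.
Total gain g = 1 − 1/A = 1 − 1/1.48 = 0.3243.
Known gains sum to -0.141 + 0.162 + 0.0482 = 0.0692.
g_wv = 0.3243 − 0.0692 = 0.26.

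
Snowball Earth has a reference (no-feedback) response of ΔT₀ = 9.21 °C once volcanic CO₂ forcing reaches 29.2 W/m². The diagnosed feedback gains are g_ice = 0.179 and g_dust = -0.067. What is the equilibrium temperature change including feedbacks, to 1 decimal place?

Total gain g = 0.179 − 0.067 = 0.112.
Amplification A = 1/(1 − 0.112) = 1.126.
ΔT = 9.21 × 1.126 = 10.4 °C.

10.4 °C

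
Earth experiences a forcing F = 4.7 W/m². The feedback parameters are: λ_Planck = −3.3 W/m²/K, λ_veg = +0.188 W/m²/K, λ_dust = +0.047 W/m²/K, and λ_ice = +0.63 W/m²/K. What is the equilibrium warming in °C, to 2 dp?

Net feedback parameter λ = (−3.3) + (+0.188) + (+0.047) + (+0.63) = -2.435 W/m²/K.
ΔT = −F/λ = −4.7/(-2.435) = 1.93 °C.

1.93 °C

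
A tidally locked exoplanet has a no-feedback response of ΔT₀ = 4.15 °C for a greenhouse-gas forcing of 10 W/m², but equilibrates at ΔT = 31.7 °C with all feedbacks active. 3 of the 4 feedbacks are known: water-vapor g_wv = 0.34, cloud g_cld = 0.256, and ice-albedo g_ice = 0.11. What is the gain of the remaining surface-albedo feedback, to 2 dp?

Amplification A = ΔT/ΔT₀ = 31.7/4.15 = 7.639.
Total gain g = 1 − 1/A = 1 − 1/7.639 = 0.8691.
Known gains sum to 0.34 + 0.256 + 0.11 = 0.706.
g_alb = 0.8691 − 0.706 = 0.16.

0.16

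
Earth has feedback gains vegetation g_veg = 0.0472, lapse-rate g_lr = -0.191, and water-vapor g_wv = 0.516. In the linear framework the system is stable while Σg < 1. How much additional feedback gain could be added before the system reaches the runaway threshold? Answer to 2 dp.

0.63

Current total gain = 0.0472 − 0.191 + 0.516 = 0.3722.
Margin to runaway = 1 − 0.3722 = 0.63.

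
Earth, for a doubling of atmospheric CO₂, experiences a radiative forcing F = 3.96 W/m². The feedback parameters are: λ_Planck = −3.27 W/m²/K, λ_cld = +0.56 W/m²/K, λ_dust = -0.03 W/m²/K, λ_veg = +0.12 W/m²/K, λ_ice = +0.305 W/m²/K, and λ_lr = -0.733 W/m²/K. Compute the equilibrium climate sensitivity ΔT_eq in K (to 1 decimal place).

Net feedback parameter λ = (−3.27) + (+0.56) + (-0.03) + (+0.12) + (+0.305) + (-0.733) = -3.048 W/m²/K.
ΔT = −F/λ = −3.96/(-3.048) = 1.3 K.

1.3 K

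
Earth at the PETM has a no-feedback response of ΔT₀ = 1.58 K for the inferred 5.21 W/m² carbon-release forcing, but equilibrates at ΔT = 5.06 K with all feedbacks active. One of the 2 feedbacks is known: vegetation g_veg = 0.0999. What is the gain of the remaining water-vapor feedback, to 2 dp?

Amplification A = ΔT/ΔT₀ = 5.06/1.58 = 3.203.
Total gain g = 1 − 1/A = 1 − 1/3.203 = 0.6878.
The known gain is 0.0999.
g_wv = 0.6878 − 0.0999 = 0.59.

0.59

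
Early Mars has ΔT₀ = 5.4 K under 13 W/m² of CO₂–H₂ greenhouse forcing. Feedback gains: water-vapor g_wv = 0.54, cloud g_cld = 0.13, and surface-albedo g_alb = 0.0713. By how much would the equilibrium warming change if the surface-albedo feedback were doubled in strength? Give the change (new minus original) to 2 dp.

7.94 K

Original: g = 0.7413, ΔT = 5.4/(1−0.7413) = 20.8736 K.
With doubled surface-albedo: g' = 0.8126, ΔT' = 5.4/(1−0.8126) = 28.8154 K.
Change = 28.8154 − 20.8736 = 7.94 K.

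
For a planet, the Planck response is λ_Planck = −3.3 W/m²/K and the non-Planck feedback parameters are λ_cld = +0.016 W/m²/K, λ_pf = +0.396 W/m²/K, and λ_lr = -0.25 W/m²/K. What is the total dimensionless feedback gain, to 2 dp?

0.05

Convert to gains: g_cld = 0.016/3.3 = 0.004848; g_pf = 0.396/3.3 = 0.12; g_lr = -0.25/3.3 = -0.07576.
Total gain g = 0.049088.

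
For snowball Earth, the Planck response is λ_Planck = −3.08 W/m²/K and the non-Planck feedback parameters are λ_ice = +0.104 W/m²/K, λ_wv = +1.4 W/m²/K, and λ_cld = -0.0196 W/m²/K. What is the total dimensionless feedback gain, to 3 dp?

0.482

Convert to gains: g_ice = 0.104/3.08 = 0.03377; g_wv = 1.4/3.08 = 0.4545; g_cld = -0.0196/3.08 = -0.006364.
Total gain g = 0.481906.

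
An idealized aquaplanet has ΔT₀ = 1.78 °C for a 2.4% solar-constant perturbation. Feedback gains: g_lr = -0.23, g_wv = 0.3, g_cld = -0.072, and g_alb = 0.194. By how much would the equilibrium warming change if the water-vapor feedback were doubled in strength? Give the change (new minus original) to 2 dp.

1.30 °C

Original: g = 0.192, ΔT = 1.78/(1−0.192) = 2.2030 °C.
With doubled water-vapor: g' = 0.492, ΔT' = 1.78/(1−0.492) = 3.5039 °C.
Change = 3.5039 − 2.2030 = 1.30 °C.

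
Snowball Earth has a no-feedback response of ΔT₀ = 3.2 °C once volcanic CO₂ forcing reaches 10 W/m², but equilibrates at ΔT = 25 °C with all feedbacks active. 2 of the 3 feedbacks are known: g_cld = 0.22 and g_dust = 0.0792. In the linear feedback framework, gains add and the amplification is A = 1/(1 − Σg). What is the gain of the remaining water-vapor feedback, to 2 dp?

0.57

Amplification A = ΔT/ΔT₀ = 25/3.2 = 7.812.
Total gain g = 1 − 1/A = 1 − 1/7.812 = 0.872.
Known gains sum to 0.22 + 0.0792 = 0.2992.
g_wv = 0.872 − 0.2992 = 0.57.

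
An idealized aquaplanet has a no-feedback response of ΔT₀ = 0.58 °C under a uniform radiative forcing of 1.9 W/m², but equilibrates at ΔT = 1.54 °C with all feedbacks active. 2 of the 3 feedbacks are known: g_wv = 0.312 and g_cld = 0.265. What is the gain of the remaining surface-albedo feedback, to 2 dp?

0.05

Amplification A = ΔT/ΔT₀ = 1.54/0.58 = 2.655.
Total gain g = 1 − 1/A = 1 − 1/2.655 = 0.6234.
Known gains sum to 0.312 + 0.265 = 0.577.
g_alb = 0.6234 − 0.577 = 0.05.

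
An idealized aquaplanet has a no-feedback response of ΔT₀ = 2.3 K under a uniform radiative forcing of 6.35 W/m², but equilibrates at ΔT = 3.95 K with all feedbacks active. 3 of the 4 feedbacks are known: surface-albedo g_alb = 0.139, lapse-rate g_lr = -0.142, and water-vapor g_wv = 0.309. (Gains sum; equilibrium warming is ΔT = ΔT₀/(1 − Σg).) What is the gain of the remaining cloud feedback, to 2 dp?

Amplification A = ΔT/ΔT₀ = 3.95/2.3 = 1.717.
Total gain g = 1 − 1/A = 1 − 1/1.717 = 0.4176.
Known gains sum to 0.139 − 0.142 + 0.309 = 0.306.
g_cld = 0.4176 − 0.306 = 0.11.

0.11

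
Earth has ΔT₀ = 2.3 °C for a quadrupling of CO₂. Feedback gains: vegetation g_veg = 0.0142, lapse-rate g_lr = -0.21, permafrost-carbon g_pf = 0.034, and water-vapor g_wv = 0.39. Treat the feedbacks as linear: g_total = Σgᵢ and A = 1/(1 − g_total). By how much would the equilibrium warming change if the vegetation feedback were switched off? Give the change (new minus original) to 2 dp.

-0.05 °C

Original: g = 0.2282, ΔT = 2.3/(1−0.2282) = 2.9800 °C.
Without vegetation: g' = 0.214, ΔT' = 2.3/(1−0.214) = 2.9262 °C.
Change = 2.9262 − 2.9800 = -0.05 °C.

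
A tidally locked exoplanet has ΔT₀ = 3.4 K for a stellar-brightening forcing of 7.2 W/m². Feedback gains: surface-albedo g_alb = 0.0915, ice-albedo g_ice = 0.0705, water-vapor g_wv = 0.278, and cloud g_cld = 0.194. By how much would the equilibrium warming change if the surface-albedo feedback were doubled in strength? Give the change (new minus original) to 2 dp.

3.10 K

Original: g = 0.634, ΔT = 3.4/(1−0.634) = 9.2896 K.
With doubled surface-albedo: g' = 0.7255, ΔT' = 3.4/(1−0.7255) = 12.3862 K.
Change = 12.3862 − 9.2896 = 3.10 K.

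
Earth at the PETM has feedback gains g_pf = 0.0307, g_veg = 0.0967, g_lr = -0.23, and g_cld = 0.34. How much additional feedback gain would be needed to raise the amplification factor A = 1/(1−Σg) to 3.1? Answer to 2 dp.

Current total gain = 0.2374.
Target gain for A = 3.1: g* = 1 − 1/3.1 = 0.6774.
Additional gain needed = 0.6774 − 0.2374 = 0.44.

0.44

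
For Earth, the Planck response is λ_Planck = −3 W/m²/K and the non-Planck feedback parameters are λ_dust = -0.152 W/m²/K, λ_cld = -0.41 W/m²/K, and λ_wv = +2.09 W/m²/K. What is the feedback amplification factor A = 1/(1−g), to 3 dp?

2.038

Convert to gains: g_dust = -0.152/3 = -0.05067; g_cld = -0.41/3 = -0.1367; g_wv = 2.09/3 = 0.6967.
Total gain g = 0.50933.
A = 1/(1 − 0.50933) = 2.038.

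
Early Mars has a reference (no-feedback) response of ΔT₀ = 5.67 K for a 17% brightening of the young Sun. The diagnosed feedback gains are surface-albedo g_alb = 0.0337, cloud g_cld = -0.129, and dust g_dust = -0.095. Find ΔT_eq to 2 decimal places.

4.76 K

Total gain g = 0.0337 − 0.129 − 0.095 = -0.1903.
Amplification A = 1/(1 + 0.1903) = 0.8401.
ΔT = 5.67 × 0.8401 = 4.76 K.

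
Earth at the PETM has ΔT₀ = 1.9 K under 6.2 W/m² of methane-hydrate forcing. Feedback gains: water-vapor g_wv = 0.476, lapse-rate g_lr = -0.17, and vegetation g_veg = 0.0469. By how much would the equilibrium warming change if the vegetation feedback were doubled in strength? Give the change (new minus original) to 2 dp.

Original: g = 0.3529, ΔT = 1.9/(1−0.3529) = 2.9362 K.
With doubled vegetation: g' = 0.3998, ΔT' = 1.9/(1−0.3998) = 3.1656 K.
Change = 3.1656 − 2.9362 = 0.23 K.

0.23 K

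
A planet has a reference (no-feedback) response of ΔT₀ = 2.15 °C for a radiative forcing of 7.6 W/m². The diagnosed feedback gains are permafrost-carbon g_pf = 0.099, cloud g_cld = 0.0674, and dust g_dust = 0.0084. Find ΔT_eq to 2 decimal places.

2.61 °C

Total gain g = 0.099 + 0.0674 + 0.0084 = 0.1748.
Amplification A = 1/(1 − 0.1748) = 1.212.
ΔT = 2.15 × 1.212 = 2.61 °C.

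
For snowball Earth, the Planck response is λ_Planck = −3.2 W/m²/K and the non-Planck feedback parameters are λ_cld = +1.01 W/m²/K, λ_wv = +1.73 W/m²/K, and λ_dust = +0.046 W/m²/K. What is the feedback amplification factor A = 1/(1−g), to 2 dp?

Convert to gains: g_cld = 1.01/3.2 = 0.3156; g_wv = 1.73/3.2 = 0.5406; g_dust = 0.046/3.2 = 0.01437.
Total gain g = 0.87057.
A = 1/(1 − 0.87057) = 7.73.

7.73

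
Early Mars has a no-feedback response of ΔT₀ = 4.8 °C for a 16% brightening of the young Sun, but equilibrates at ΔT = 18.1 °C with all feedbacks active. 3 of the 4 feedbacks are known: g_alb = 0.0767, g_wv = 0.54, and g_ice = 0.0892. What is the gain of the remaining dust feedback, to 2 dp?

Amplification A = ΔT/ΔT₀ = 18.1/4.8 = 3.771.
Total gain g = 1 − 1/A = 1 − 1/3.771 = 0.7348.
Known gains sum to 0.0767 + 0.54 + 0.0892 = 0.7059.
g_dust = 0.7348 − 0.7059 = 0.03.

0.03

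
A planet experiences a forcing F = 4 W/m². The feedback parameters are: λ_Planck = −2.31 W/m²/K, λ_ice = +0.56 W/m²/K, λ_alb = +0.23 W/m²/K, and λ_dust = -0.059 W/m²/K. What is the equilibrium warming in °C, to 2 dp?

2.53 °C

Net feedback parameter λ = (−2.31) + (+0.56) + (+0.23) + (-0.059) = -1.579 W/m²/K.
ΔT = −F/λ = −4/(-1.579) = 2.53 °C.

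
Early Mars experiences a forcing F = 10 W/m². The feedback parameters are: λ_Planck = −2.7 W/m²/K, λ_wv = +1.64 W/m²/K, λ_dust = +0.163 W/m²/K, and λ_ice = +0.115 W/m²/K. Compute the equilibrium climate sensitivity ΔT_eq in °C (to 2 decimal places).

12.79 °C

Net feedback parameter λ = (−2.7) + (+1.64) + (+0.163) + (+0.115) = -0.782 W/m²/K.
ΔT = −F/λ = −10/(-0.782) = 12.79 °C.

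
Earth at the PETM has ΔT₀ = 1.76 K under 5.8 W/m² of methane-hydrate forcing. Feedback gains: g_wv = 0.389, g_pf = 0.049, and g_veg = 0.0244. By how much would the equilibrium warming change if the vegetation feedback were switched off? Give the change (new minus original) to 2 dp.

-0.14 K

Original: g = 0.4624, ΔT = 1.76/(1−0.4624) = 3.2738 K.
Without vegetation: g' = 0.438, ΔT' = 1.76/(1−0.438) = 3.1317 K.
Change = 3.1317 − 3.2738 = -0.14 K.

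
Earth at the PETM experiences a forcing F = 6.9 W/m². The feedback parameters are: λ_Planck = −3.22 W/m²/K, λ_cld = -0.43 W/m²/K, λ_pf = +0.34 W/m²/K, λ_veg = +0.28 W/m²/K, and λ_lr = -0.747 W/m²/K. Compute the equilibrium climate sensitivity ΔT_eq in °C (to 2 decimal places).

Net feedback parameter λ = (−3.22) + (-0.43) + (+0.34) + (+0.28) + (-0.747) = -3.777 W/m²/K.
ΔT = −F/λ = −6.9/(-3.777) = 1.83 °C.

1.83 °C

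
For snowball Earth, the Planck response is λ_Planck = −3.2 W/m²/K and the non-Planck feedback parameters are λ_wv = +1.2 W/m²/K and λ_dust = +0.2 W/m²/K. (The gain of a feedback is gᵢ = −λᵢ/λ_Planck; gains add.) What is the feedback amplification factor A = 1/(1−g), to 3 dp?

1.778

Convert to gains: g_wv = 1.2/3.2 = 0.375; g_dust = 0.2/3.2 = 0.0625.
Total gain g = 0.4375.
A = 1/(1 − 0.4375) = 1.778.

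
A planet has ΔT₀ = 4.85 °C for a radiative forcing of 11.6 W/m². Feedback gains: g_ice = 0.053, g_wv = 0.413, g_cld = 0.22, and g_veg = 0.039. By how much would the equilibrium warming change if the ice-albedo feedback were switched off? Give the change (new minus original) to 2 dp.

Original: g = 0.725, ΔT = 4.85/(1−0.725) = 17.6364 °C.
Without ice-albedo: g' = 0.672, ΔT' = 4.85/(1−0.672) = 14.7866 °C.
Change = 14.7866 − 17.6364 = -2.85 °C.

-2.85 °C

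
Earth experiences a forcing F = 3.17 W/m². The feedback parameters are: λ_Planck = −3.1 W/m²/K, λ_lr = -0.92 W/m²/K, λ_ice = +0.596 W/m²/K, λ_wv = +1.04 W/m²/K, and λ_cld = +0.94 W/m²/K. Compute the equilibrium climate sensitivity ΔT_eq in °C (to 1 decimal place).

Net feedback parameter λ = (−3.1) + (-0.92) + (+0.596) + (+1.04) + (+0.94) = -1.444 W/m²/K.
ΔT = −F/λ = −3.17/(-1.444) = 2.2 °C.

2.2 °C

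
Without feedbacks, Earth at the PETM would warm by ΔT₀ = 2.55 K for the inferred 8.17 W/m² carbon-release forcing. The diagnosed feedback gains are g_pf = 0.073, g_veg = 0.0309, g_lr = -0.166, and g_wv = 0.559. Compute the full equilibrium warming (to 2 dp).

Total gain g = 0.073 + 0.0309 − 0.166 + 0.559 = 0.4969.
Amplification A = 1/(1 − 0.4969) = 1.988.
ΔT = 2.55 × 1.988 = 5.07 K.

5.07 K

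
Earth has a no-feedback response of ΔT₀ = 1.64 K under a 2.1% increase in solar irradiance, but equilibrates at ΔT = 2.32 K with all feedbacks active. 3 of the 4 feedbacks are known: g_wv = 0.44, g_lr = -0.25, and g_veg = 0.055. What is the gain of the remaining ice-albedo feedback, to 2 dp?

Amplification A = ΔT/ΔT₀ = 2.32/1.64 = 1.415.
Total gain g = 1 − 1/A = 1 − 1/1.415 = 0.2933.
Known gains sum to 0.44 − 0.25 + 0.055 = 0.245.
g_ice = 0.2933 − 0.245 = 0.05.

0.05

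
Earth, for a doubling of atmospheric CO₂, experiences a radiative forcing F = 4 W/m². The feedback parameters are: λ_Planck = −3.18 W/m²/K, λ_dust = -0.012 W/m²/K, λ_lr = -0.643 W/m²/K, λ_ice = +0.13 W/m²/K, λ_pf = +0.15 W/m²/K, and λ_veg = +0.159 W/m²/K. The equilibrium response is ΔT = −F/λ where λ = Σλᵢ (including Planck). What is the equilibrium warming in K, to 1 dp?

Net feedback parameter λ = (−3.18) + (-0.012) + (-0.643) + (+0.13) + (+0.15) + (+0.159) = -3.396 W/m²/K.
ΔT = −F/λ = −4/(-3.396) = 1.2 K.

1.2 K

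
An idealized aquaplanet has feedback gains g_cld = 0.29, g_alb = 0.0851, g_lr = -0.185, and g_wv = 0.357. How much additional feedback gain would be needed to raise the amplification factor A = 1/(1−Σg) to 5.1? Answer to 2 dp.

0.26

Current total gain = 0.5471.
Target gain for A = 5.1: g* = 1 − 1/5.1 = 0.8039.
Additional gain needed = 0.8039 − 0.5471 = 0.26.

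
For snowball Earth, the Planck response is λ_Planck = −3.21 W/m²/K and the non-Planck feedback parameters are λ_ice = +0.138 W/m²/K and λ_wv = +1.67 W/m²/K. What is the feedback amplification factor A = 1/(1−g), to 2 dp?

Convert to gains: g_ice = 0.138/3.21 = 0.04299; g_wv = 1.67/3.21 = 0.5202.
Total gain g = 0.56319.
A = 1/(1 − 0.56319) = 2.29.

2.29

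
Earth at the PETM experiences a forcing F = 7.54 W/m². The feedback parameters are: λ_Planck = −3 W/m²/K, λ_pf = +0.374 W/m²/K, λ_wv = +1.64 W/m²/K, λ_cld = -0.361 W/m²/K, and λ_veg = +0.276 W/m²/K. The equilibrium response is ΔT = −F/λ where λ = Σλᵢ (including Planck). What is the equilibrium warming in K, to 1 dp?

7.0 K

Net feedback parameter λ = (−3) + (+0.374) + (+1.64) + (-0.361) + (+0.276) = -1.071 W/m²/K.
ΔT = −F/λ = −7.54/(-1.071) = 7.0 K.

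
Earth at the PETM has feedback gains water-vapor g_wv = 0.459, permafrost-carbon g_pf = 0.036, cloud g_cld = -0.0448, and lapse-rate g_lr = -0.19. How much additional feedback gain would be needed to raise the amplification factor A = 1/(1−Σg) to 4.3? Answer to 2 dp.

Current total gain = 0.2602.
Target gain for A = 4.3: g* = 1 − 1/4.3 = 0.7674.
Additional gain needed = 0.7674 − 0.2602 = 0.51.

0.51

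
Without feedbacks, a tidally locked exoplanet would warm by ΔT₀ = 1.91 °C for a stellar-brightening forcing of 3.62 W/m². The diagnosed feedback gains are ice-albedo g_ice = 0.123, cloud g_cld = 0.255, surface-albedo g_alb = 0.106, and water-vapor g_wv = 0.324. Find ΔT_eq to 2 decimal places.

9.95 °C

Total gain g = 0.123 + 0.255 + 0.106 + 0.324 = 0.808.
Amplification A = 1/(1 − 0.808) = 5.208.
ΔT = 1.91 × 5.208 = 9.95 °C.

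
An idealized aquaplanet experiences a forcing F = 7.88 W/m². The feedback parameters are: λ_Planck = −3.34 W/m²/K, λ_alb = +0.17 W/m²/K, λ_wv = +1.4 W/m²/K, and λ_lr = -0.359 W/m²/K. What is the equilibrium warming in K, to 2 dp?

3.70 K

Net feedback parameter λ = (−3.34) + (+0.17) + (+1.4) + (-0.359) = -2.129 W/m²/K.
ΔT = −F/λ = −7.88/(-2.129) = 3.70 K.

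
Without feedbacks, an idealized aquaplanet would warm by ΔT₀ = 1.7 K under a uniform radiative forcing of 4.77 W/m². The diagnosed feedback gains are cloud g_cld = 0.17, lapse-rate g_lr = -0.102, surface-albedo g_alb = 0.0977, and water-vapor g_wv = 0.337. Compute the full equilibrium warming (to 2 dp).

3.42 K

Total gain g = 0.17 − 0.102 + 0.0977 + 0.337 = 0.5027.
Amplification A = 1/(1 − 0.5027) = 2.011.
ΔT = 1.7 × 2.011 = 3.42 K.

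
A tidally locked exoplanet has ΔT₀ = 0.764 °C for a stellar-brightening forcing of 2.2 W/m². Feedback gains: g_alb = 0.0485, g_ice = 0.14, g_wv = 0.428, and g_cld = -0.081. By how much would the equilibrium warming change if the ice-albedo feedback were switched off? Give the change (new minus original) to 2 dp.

-0.38 °C

Original: g = 0.5355, ΔT = 0.764/(1−0.5355) = 1.6448 °C.
Without ice-albedo: g' = 0.3955, ΔT' = 0.764/(1−0.3955) = 1.2639 °C.
Change = 1.2639 − 1.6448 = -0.38 °C.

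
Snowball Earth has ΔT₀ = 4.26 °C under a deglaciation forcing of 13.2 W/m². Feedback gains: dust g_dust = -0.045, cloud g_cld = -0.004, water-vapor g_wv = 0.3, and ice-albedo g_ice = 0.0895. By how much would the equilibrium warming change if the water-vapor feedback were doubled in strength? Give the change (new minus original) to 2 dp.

Original: g = 0.3405, ΔT = 4.26/(1−0.3405) = 6.4594 °C.
With doubled water-vapor: g' = 0.6405, ΔT' = 4.26/(1−0.6405) = 11.8498 °C.
Change = 11.8498 − 6.4594 = 5.39 °C.

5.39 °C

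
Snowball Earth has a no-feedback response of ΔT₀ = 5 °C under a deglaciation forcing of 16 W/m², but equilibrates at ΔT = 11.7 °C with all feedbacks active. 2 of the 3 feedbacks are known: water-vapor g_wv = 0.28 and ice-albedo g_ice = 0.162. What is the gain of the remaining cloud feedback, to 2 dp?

0.13

Amplification A = ΔT/ΔT₀ = 11.7/5 = 2.34.
Total gain g = 1 − 1/A = 1 − 1/2.34 = 0.5726.
Known gains sum to 0.28 + 0.162 = 0.442.
g_cld = 0.5726 − 0.442 = 0.13.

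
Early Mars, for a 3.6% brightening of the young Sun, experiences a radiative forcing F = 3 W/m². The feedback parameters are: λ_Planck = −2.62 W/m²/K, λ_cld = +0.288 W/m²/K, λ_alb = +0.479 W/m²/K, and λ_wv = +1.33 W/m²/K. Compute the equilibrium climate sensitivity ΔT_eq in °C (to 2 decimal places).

Net feedback parameter λ = (−2.62) + (+0.288) + (+0.479) + (+1.33) = -0.523 W/m²/K.
ΔT = −F/λ = −3/(-0.523) = 5.74 °C.

5.74 °C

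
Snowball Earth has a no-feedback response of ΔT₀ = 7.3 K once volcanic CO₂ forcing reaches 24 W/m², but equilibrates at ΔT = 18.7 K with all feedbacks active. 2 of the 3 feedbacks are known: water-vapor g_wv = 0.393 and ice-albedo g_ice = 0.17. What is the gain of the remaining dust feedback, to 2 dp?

Amplification A = ΔT/ΔT₀ = 18.7/7.3 = 2.562.
Total gain g = 1 − 1/A = 1 − 1/2.562 = 0.6097.
Known gains sum to 0.393 + 0.17 = 0.563.
g_dust = 0.6097 − 0.563 = 0.05.

0.05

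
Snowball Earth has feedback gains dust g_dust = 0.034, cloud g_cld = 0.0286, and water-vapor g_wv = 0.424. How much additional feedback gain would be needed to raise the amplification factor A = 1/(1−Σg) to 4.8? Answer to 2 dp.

Current total gain = 0.4866.
Target gain for A = 4.8: g* = 1 − 1/4.8 = 0.7917.
Additional gain needed = 0.7917 − 0.4866 = 0.31.

0.31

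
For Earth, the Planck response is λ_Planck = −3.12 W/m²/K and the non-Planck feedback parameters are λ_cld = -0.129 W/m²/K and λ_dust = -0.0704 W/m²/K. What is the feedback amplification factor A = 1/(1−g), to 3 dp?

Convert to gains: g_cld = -0.129/3.12 = -0.04135; g_dust = -0.0704/3.12 = -0.02256.
Total gain g = -0.06391.
A = 1/(1 + 0.06391) = 0.940.

0.940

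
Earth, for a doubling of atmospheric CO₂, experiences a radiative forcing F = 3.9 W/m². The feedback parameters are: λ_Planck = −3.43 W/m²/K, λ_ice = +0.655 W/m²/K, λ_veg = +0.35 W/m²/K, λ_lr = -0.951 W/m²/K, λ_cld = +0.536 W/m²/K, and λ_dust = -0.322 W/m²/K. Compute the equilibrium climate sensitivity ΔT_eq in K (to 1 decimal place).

1.2 K

Net feedback parameter λ = (−3.43) + (+0.655) + (+0.35) + (-0.951) + (+0.536) + (-0.322) = -3.162 W/m²/K.
ΔT = −F/λ = −3.9/(-3.162) = 1.2 K.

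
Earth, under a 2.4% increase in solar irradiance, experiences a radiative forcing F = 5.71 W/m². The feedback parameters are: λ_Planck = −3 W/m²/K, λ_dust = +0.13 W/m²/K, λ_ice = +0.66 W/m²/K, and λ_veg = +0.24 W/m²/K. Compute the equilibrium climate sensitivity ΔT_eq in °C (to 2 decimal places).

2.90 °C

Net feedback parameter λ = (−3) + (+0.13) + (+0.66) + (+0.24) = -1.97 W/m²/K.
ΔT = −F/λ = −5.71/(-1.97) = 2.90 °C.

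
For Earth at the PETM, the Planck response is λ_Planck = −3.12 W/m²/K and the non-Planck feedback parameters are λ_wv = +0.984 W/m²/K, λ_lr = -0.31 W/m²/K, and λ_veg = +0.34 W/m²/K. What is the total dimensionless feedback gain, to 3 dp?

0.325

Convert to gains: g_wv = 0.984/3.12 = 0.3154; g_lr = -0.31/3.12 = -0.09936; g_veg = 0.34/3.12 = 0.109.
Total gain g = 0.32504.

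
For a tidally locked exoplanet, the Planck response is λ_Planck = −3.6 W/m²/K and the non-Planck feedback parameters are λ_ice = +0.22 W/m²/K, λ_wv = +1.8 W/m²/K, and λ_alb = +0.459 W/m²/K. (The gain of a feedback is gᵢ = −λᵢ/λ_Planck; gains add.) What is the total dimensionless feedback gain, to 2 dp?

Convert to gains: g_ice = 0.22/3.6 = 0.06111; g_wv = 1.8/3.6 = 0.5; g_alb = 0.459/3.6 = 0.1275.
Total gain g = 0.68861.

0.69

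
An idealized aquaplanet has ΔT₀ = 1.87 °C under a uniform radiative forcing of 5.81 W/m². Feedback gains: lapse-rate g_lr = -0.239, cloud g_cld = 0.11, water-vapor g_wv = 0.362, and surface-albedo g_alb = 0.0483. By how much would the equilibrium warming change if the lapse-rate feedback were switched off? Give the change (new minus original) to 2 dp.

Original: g = 0.2813, ΔT = 1.87/(1−0.2813) = 2.6019 °C.
Without lapse-rate: g' = 0.5203, ΔT' = 1.87/(1−0.5203) = 3.8983 °C.
Change = 3.8983 − 2.6019 = 1.30 °C.

1.30 °C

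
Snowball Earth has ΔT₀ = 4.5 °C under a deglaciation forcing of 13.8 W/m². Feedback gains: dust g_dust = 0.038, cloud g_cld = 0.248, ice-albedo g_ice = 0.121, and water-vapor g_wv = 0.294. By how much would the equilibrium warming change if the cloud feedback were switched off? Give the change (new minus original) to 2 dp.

Original: g = 0.701, ΔT = 4.5/(1−0.701) = 15.0502 °C.
Without cloud: g' = 0.453, ΔT' = 4.5/(1−0.453) = 8.2267 °C.
Change = 8.2267 − 15.0502 = -6.82 °C.

-6.82 °C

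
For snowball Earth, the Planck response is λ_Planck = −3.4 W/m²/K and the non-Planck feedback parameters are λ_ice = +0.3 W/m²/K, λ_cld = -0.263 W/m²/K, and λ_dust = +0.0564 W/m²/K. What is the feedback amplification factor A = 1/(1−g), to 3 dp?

Convert to gains: g_ice = 0.3/3.4 = 0.08824; g_cld = -0.263/3.4 = -0.07735; g_dust = 0.0564/3.4 = 0.01659.
Total gain g = 0.02748.
A = 1/(1 − 0.02748) = 1.028.

1.028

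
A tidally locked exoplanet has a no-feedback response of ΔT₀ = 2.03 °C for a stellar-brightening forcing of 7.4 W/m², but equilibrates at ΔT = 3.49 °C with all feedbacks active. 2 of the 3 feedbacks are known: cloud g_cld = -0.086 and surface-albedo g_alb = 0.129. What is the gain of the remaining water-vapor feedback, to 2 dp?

0.38

Amplification A = ΔT/ΔT₀ = 3.49/2.03 = 1.719.
Total gain g = 1 − 1/A = 1 − 1/1.719 = 0.4183.
Known gains sum to -0.086 + 0.129 = 0.043.
g_wv = 0.4183 − 0.043 = 0.38.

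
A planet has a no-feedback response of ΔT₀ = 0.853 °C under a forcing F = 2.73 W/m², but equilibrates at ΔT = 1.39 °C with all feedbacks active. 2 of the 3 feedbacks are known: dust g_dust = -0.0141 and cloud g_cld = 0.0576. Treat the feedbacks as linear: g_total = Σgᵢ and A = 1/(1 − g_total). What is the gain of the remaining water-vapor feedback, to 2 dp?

Amplification A = ΔT/ΔT₀ = 1.39/0.853 = 1.63.
Total gain g = 1 − 1/A = 1 − 1/1.63 = 0.3865.
Known gains sum to -0.0141 + 0.0576 = 0.0435.
g_wv = 0.3865 − 0.0435 = 0.34.

0.34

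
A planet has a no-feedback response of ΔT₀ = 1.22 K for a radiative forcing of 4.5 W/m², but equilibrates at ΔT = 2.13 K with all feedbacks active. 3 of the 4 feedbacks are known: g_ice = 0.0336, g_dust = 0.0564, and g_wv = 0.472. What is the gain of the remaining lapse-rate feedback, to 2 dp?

Amplification A = ΔT/ΔT₀ = 2.13/1.22 = 1.746.
Total gain g = 1 − 1/A = 1 − 1/1.746 = 0.4273.
Known gains sum to 0.0336 + 0.0564 + 0.472 = 0.562.
g_lr = 0.4273 − 0.562 = -0.13.

-0.13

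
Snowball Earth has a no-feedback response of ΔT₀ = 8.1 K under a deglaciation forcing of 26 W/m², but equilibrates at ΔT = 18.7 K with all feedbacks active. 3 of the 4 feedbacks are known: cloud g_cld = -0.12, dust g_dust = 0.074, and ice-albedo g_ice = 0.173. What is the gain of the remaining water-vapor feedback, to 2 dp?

Amplification A = ΔT/ΔT₀ = 18.7/8.1 = 2.309.
Total gain g = 1 − 1/A = 1 − 1/2.309 = 0.5669.
Known gains sum to -0.12 + 0.074 + 0.173 = 0.127.
g_wv = 0.5669 − 0.127 = 0.44.

0.44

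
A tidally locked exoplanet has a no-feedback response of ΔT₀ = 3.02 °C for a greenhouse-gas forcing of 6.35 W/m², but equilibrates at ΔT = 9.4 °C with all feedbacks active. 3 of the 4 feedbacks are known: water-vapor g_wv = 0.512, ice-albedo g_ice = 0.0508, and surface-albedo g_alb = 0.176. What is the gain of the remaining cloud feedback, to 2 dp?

Amplification A = ΔT/ΔT₀ = 9.4/3.02 = 3.113.
Total gain g = 1 − 1/A = 1 − 1/3.113 = 0.6788.
Known gains sum to 0.512 + 0.0508 + 0.176 = 0.7388.
g_cld = 0.6788 − 0.7388 = -0.06.

-0.06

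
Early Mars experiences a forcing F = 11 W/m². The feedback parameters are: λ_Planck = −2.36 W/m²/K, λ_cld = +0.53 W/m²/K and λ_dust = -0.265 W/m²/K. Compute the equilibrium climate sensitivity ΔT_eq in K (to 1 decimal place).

Net feedback parameter λ = (−2.36) + (+0.53) + (-0.265) = -2.095 W/m²/K.
ΔT = −F/λ = −11/(-2.095) = 5.3 K.

5.3 K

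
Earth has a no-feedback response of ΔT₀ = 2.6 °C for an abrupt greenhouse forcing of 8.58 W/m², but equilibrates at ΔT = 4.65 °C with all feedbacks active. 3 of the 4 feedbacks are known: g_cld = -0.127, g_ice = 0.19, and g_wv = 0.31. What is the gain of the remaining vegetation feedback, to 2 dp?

0.07

Amplification A = ΔT/ΔT₀ = 4.65/2.6 = 1.788.
Total gain g = 1 − 1/A = 1 − 1/1.788 = 0.4407.
Known gains sum to -0.127 + 0.19 + 0.31 = 0.373.
g_veg = 0.4407 − 0.373 = 0.07.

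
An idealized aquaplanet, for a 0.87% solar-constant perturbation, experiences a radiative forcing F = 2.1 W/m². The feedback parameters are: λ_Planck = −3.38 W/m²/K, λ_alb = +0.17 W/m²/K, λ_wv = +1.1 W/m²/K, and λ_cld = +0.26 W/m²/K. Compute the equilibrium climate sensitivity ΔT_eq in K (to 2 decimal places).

Net feedback parameter λ = (−3.38) + (+0.17) + (+1.1) + (+0.26) = -1.85 W/m²/K.
ΔT = −F/λ = −2.1/(-1.85) = 1.14 K.

1.14 K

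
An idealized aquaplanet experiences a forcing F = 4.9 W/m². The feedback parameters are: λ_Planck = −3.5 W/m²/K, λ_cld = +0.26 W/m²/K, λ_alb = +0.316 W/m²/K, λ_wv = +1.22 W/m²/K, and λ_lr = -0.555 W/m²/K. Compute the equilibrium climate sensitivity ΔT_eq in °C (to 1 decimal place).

2.2 °C

Net feedback parameter λ = (−3.5) + (+0.26) + (+0.316) + (+1.22) + (-0.555) = -2.259 W/m²/K.
ΔT = −F/λ = −4.9/(-2.259) = 2.2 °C.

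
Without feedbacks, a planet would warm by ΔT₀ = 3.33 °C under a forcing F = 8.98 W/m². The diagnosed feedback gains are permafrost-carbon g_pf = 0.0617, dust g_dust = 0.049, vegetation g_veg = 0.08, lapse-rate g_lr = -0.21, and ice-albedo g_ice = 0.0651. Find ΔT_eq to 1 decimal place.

3.5 °C

Total gain g = 0.0617 + 0.049 + 0.08 − 0.21 + 0.0651 = 0.0458.
Amplification A = 1/(1 − 0.0458) = 1.048.
ΔT = 3.33 × 1.048 = 3.5 °C.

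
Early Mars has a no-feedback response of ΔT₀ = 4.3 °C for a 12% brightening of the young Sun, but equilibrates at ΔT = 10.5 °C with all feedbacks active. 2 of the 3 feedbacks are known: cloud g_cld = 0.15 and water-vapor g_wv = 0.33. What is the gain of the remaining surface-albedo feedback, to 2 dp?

Amplification A = ΔT/ΔT₀ = 10.5/4.3 = 2.442.
Total gain g = 1 − 1/A = 1 − 1/2.442 = 0.5905.
Known gains sum to 0.15 + 0.33 = 0.48.
g_alb = 0.5905 − 0.48 = 0.11.

0.11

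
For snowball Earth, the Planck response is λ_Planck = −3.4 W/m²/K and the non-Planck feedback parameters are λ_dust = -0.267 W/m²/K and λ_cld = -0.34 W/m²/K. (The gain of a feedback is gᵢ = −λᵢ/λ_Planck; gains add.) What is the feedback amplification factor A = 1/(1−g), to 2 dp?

0.85

Convert to gains: g_dust = -0.267/3.4 = -0.07853; g_cld = -0.34/3.4 = -0.1.
Total gain g = -0.17853.
A = 1/(1 + 0.17853) = 0.85.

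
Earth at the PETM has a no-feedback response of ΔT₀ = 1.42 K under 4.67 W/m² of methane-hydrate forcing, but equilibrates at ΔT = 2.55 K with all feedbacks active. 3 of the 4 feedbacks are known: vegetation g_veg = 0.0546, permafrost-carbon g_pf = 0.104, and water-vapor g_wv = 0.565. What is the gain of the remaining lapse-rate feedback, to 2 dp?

-0.28

Amplification A = ΔT/ΔT₀ = 2.55/1.42 = 1.796.
Total gain g = 1 − 1/A = 1 − 1/1.796 = 0.4432.
Known gains sum to 0.0546 + 0.104 + 0.565 = 0.7236.
g_lr = 0.4432 − 0.7236 = -0.28.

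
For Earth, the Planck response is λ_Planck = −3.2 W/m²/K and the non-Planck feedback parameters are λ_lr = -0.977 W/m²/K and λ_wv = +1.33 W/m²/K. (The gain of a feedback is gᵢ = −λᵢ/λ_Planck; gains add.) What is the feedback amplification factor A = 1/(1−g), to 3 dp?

Convert to gains: g_lr = -0.977/3.2 = -0.3053; g_wv = 1.33/3.2 = 0.4156.
Total gain g = 0.1103.
A = 1/(1 − 0.1103) = 1.124.

1.124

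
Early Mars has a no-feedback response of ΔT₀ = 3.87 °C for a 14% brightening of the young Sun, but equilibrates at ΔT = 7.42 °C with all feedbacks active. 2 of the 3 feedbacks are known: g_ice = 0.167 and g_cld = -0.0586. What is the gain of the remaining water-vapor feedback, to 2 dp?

Amplification A = ΔT/ΔT₀ = 7.42/3.87 = 1.917.
Total gain g = 1 − 1/A = 1 − 1/1.917 = 0.4784.
Known gains sum to 0.167 − 0.0586 = 0.1084.
g_wv = 0.4784 − 0.1084 = 0.37.

0.37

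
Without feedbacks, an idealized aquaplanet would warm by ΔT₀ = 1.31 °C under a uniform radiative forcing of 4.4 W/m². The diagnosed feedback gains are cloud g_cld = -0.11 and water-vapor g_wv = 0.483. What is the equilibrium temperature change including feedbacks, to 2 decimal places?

2.09 °C

Total gain g = -0.11 + 0.483 = 0.373.
Amplification A = 1/(1 − 0.373) = 1.595.
ΔT = 1.31 × 1.595 = 2.09 °C.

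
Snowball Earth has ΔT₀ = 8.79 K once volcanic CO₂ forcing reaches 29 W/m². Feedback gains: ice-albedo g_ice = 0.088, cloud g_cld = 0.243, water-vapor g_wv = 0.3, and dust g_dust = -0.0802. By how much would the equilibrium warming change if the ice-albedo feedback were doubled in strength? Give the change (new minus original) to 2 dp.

4.77 K

Original: g = 0.5508, ΔT = 8.79/(1−0.5508) = 19.5681 K.
With doubled ice-albedo: g' = 0.6388, ΔT' = 8.79/(1−0.6388) = 24.3355 K.
Change = 24.3355 − 19.5681 = 4.77 K.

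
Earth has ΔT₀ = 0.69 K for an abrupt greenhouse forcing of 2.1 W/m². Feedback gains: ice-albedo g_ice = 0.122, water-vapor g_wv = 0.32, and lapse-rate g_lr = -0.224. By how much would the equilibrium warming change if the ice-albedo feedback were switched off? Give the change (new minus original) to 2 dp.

Original: g = 0.218, ΔT = 0.69/(1−0.218) = 0.8824 K.
Without ice-albedo: g' = 0.096, ΔT' = 0.69/(1−0.096) = 0.7633 K.
Change = 0.7633 − 0.8824 = -0.12 K.

-0.12 K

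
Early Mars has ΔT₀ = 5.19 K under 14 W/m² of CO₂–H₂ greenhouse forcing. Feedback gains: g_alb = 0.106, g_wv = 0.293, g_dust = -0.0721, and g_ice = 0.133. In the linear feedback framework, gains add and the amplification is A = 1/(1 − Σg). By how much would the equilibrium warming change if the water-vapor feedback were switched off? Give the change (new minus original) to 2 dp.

-3.38 K

Original: g = 0.4599, ΔT = 5.19/(1−0.4599) = 9.6093 K.
Without water-vapor: g' = 0.1669, ΔT' = 5.19/(1−0.1669) = 6.2297 K.
Change = 6.2297 − 9.6093 = -3.38 K.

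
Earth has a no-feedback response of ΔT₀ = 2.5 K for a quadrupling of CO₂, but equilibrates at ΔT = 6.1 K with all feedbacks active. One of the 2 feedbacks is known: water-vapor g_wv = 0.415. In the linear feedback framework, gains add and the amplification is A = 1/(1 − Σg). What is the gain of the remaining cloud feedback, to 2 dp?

Amplification A = ΔT/ΔT₀ = 6.1/2.5 = 2.44.
Total gain g = 1 − 1/A = 1 − 1/2.44 = 0.5902.
The known gain is 0.415.
g_cld = 0.5902 − 0.415 = 0.18.

0.18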